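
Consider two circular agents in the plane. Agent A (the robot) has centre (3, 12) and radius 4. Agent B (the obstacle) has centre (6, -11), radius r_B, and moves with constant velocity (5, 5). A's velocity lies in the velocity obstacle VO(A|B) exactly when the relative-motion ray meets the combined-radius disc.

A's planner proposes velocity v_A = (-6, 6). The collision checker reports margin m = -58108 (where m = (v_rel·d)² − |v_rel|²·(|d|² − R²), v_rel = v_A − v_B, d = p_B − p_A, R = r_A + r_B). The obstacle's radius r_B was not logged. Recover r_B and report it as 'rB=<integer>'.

m = -58108
d = (3, -23);  v_rel = (-11, 1),  |v_rel|² = 122
v_rel×d = (-11)·(-23) − (1)·(3) = 250
since m = R²·122 − 250²:  R² = (62500 + -58108) / 122 = 36
R = √36 = 6  ⇒  r_B = 6 − 4 = 2

rB=2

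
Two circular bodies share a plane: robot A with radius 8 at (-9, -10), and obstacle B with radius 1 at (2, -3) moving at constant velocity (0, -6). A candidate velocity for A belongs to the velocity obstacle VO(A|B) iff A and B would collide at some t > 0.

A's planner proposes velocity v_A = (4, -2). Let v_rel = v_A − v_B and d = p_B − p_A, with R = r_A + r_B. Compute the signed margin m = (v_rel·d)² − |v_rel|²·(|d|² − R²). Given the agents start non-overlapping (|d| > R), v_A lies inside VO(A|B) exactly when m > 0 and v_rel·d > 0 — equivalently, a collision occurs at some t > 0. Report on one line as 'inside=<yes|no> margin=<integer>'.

d = (11, 7),  |d|² = 170;  R = 8+1 = 9,  c = 170−9² = 89
v_rel = (4, 4),  |v_rel|² = 32;  v_rel·d = (4)·(11) + (4)·(7) = 72
32·t² − 144·t + 89 = 0  ⇒  m = 72² − 32·89 = 2336
m = 2336 > 0,  v_rel·d = 72 > 0  ⇒  inside

inside=yes margin=2336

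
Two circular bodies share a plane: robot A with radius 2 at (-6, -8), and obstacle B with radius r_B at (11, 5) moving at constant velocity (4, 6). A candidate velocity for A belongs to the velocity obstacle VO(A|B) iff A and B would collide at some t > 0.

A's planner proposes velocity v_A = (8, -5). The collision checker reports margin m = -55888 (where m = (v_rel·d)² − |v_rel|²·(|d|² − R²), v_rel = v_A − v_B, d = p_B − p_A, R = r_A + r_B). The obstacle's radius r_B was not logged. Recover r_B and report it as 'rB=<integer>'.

m = -55888
d = (17, 13);  v_rel = (4, -11),  |v_rel|² = 137
v_rel×d = (4)·(13) − (-11)·(17) = 239
since m = R²·137 − 239²:  R² = (57121 + -55888) / 137 = 9
R = √9 = 3  ⇒  r_B = 3 − 2 = 1

rB=1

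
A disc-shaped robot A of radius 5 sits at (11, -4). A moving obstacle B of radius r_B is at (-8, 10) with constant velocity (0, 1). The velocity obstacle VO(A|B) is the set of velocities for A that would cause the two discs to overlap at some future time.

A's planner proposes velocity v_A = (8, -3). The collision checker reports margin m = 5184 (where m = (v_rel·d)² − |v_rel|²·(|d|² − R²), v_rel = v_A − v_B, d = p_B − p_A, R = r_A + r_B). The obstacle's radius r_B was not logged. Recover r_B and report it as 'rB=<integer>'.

m = 5184
d = (-19, 14);  v_rel = (8, -4),  |v_rel|² = 80
v_rel×d = (8)·(14) − (-4)·(-19) = 36
since m = R²·80 − 36²:  R² = (1296 + 5184) / 80 = 81
R = √81 = 9  ⇒  r_B = 9 − 5 = 4

rB=4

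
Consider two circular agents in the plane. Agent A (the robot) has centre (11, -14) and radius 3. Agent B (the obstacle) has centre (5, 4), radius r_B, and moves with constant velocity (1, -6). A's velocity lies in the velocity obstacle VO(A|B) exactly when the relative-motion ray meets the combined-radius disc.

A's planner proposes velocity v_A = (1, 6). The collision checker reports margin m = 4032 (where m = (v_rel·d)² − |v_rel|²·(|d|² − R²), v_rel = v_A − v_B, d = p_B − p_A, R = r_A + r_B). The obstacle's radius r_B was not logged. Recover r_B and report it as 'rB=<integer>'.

m = 4032
d = (-6, 18);  v_rel = (0, 12),  |v_rel|² = 144
v_rel×d = (0)·(18) − (12)·(-6) = 72
since m = R²·144 − 72²:  R² = (5184 + 4032) / 144 = 64
R = √64 = 8  ⇒  r_B = 8 − 3 = 5

rB=5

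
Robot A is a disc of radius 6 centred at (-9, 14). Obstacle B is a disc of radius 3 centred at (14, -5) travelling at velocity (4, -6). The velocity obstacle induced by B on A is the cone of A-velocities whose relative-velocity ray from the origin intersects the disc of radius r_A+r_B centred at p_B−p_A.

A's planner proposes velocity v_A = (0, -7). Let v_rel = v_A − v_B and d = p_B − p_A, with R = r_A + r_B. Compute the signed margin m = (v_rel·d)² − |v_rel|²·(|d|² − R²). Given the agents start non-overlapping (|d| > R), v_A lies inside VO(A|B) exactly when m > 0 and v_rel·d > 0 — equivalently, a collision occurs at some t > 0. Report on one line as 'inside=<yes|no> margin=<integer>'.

d = (23, -19),  |d|² = 890;  R = 6+3 = 9,  c = 890−9² = 809
v_rel = (-4, -1),  |v_rel|² = 17;  v_rel·d = (-4)·(23) + (-1)·(-19) = -73
17·t² + 146·t + 809 = 0  ⇒  m = (-73)² − 17·809 = -8424
m = -8424 < 0,  v_rel·d = -73 < 0  ⇒  outside

inside=no margin=-8424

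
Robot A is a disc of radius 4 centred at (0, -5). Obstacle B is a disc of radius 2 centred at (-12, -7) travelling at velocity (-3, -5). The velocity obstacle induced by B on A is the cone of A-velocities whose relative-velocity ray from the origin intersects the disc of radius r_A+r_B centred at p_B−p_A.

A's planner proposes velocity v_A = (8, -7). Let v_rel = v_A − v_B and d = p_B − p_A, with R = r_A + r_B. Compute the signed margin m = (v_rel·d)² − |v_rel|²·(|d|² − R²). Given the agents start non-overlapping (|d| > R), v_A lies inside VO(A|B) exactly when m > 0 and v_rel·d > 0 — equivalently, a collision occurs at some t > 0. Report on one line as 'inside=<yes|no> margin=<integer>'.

d = (-12, -2),  |d|² = 148;  R = 4+2 = 6,  c = 148−6² = 112
v_rel = (11, -2),  |v_rel|² = 125;  v_rel·d = (11)·(-12) + (-2)·(-2) = -128
125·t² + 256·t + 112 = 0  ⇒  m = (-128)² − 125·112 = 2384
m = 2384 > 0,  v_rel·d = -128 < 0  ⇒  outside

inside=no margin=2384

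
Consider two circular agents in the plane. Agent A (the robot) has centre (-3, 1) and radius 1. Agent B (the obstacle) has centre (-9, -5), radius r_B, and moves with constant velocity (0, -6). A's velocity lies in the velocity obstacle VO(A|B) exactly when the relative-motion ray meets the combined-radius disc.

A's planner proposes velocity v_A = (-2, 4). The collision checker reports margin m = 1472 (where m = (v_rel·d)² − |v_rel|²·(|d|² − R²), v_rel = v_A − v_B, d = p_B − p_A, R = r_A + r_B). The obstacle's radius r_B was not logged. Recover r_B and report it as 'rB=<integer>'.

m = 1472
d = (-6, -6);  v_rel = (-2, 10),  |v_rel|² = 104
v_rel×d = (-2)·(-6) − (10)·(-6) = 72
since m = R²·104 − 72²:  R² = (5184 + 1472) / 104 = 64
R = √64 = 8  ⇒  r_B = 8 − 1 = 7

rB=7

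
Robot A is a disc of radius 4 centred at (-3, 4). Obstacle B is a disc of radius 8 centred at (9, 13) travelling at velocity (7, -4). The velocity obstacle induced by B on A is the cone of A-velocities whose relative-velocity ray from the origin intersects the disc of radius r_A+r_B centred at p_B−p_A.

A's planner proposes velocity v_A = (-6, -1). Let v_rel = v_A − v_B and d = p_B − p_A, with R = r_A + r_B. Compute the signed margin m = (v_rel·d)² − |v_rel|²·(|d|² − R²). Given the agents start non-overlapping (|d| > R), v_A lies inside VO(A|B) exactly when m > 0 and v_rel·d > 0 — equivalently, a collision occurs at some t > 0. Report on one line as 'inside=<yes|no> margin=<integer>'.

d = (12, 9),  |d|² = 225;  R = 4+8 = 12,  c = 225−12² = 81
v_rel = (-13, 3),  |v_rel|² = 178;  v_rel·d = (-13)·(12) + (3)·(9) = -129
178·t² + 258·t + 81 = 0  ⇒  m = (-129)² − 178·81 = 2223
m = 2223 > 0,  v_rel·d = -129 < 0  ⇒  outside

inside=no margin=2223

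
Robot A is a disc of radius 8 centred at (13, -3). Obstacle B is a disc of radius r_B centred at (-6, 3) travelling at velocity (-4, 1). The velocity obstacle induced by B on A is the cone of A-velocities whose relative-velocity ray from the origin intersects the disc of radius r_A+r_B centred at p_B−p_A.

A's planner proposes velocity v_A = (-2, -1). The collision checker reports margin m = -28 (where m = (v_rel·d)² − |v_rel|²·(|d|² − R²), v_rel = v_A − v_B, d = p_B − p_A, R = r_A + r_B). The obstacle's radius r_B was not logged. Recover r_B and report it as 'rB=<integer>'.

m = -28
d = (-19, 6);  v_rel = (2, -2),  |v_rel|² = 8
v_rel×d = (2)·(6) − (-2)·(-19) = -26
since m = R²·8 − (-26)²:  R² = (676 + -28) / 8 = 81
R = √81 = 9  ⇒  r_B = 9 − 8 = 1

rB=1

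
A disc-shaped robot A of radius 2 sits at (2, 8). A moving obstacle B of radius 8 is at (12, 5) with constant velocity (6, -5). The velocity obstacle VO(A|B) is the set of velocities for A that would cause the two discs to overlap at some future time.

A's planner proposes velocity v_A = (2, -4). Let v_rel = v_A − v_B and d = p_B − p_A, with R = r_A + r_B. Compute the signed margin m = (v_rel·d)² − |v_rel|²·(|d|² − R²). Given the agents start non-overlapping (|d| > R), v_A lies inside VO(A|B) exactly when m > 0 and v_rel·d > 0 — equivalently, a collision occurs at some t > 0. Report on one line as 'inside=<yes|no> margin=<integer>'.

d = (10, -3),  |d|² = 109;  R = 2+8 = 10,  c = 109−10² = 9
v_rel = (-4, 1),  |v_rel|² = 17;  v_rel·d = (-4)·(10) + (1)·(-3) = -43
17·t² + 86·t + 9 = 0  ⇒  m = (-43)² − 17·9 = 1696
m = 1696 > 0,  v_rel·d = -43 < 0  ⇒  outside

inside=no margin=1696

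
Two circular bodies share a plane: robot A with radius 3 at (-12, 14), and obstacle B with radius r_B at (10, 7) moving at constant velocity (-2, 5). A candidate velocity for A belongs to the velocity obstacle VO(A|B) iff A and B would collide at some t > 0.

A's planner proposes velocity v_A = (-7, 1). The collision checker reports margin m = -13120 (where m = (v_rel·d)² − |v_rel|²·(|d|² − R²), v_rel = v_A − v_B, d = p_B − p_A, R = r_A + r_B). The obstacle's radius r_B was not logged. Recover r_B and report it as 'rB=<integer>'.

m = -13120
d = (22, -7);  v_rel = (-5, -4),  |v_rel|² = 41
v_rel×d = (-5)·(-7) − (-4)·(22) = 123
since m = R²·41 − 123²:  R² = (15129 + -13120) / 41 = 49
R = √49 = 7  ⇒  r_B = 7 − 3 = 4

rB=4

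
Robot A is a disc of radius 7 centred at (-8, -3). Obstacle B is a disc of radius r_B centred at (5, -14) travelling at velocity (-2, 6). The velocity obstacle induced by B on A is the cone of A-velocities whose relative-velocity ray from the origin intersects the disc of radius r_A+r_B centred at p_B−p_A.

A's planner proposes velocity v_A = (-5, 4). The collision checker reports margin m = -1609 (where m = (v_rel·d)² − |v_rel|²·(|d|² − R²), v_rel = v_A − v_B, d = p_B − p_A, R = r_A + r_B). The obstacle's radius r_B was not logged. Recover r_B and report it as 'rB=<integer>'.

m = -1609
d = (13, -11);  v_rel = (-3, -2),  |v_rel|² = 13
v_rel×d = (-3)·(-11) − (-2)·(13) = 59
since m = R²·13 − 59²:  R² = (3481 + -1609) / 13 = 144
R = √144 = 12  ⇒  r_B = 12 − 7 = 5

rB=5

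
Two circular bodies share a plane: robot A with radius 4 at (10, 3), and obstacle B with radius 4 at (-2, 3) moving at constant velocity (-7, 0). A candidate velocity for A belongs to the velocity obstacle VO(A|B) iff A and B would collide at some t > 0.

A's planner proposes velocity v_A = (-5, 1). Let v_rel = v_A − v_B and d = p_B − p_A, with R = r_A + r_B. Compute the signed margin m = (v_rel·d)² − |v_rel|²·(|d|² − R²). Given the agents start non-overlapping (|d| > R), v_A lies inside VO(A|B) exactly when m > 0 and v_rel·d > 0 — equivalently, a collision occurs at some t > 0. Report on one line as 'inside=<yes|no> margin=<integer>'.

d = (-12, 0),  |d|² = 144;  R = 4+4 = 8,  c = 144−8² = 80
v_rel = (2, 1),  |v_rel|² = 5;  v_rel·d = (2)·(-12) + (1)·(0) = -24
5·t² + 48·t + 80 = 0  ⇒  m = (-24)² − 5·80 = 176
m = 176 > 0,  v_rel·d = -24 < 0  ⇒  outside

inside=no margin=176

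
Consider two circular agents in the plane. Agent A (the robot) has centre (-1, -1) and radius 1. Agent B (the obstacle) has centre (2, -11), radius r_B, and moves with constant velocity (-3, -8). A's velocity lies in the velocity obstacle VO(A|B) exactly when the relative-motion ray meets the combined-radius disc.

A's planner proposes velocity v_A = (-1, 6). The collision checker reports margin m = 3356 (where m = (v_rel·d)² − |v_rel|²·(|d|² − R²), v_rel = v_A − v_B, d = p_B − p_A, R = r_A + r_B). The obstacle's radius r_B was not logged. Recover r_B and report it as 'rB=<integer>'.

m = 3356
d = (3, -10);  v_rel = (2, 14),  |v_rel|² = 200
v_rel×d = (2)·(-10) − (14)·(3) = -62
since m = R²·200 − (-62)²:  R² = (3844 + 3356) / 200 = 36
R = √36 = 6  ⇒  r_B = 6 − 1 = 5

rB=5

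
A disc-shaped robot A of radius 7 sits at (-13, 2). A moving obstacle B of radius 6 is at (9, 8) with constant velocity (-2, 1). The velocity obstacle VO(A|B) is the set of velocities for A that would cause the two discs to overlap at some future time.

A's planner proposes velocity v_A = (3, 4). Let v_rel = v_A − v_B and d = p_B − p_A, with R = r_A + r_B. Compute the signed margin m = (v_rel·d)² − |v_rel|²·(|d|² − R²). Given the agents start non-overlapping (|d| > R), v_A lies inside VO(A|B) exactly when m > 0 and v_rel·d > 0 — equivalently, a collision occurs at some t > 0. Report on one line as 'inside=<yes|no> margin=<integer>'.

d = (22, 6),  |d|² = 520;  R = 7+6 = 13,  c = 520−13² = 351
v_rel = (5, 3),  |v_rel|² = 34;  v_rel·d = (5)·(22) + (3)·(6) = 128
34·t² − 256·t + 351 = 0  ⇒  m = 128² − 34·351 = 4450
m = 4450 > 0,  v_rel·d = 128 > 0  ⇒  inside

inside=yes margin=4450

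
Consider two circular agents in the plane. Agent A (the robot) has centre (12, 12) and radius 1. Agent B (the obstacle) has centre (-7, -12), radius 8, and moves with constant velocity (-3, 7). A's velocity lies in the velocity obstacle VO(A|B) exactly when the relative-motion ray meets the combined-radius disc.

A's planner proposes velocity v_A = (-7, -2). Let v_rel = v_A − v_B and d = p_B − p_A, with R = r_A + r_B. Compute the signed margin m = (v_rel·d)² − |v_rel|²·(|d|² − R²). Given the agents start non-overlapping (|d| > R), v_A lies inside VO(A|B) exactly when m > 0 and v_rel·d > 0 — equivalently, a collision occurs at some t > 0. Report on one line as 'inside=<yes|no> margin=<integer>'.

d = (-19, -24),  |d|² = 937;  R = 1+8 = 9,  c = 937−9² = 856
v_rel = (-4, -9),  |v_rel|² = 97;  v_rel·d = (-4)·(-19) + (-9)·(-24) = 292
97·t² − 584·t + 856 = 0  ⇒  m = 292² − 97·856 = 2232
m = 2232 > 0,  v_rel·d = 292 > 0  ⇒  inside

inside=yes margin=2232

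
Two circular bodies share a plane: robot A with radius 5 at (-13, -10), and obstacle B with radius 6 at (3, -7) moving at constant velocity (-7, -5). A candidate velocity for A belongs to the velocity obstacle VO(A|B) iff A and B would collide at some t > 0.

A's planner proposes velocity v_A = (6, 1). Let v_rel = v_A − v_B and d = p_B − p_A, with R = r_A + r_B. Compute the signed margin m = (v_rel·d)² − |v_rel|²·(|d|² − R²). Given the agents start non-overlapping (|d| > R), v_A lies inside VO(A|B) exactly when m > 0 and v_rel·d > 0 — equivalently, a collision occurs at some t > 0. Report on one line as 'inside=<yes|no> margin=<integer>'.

d = (16, 3),  |d|² = 265;  R = 5+6 = 11,  c = 265−11² = 144
v_rel = (13, 6),  |v_rel|² = 205;  v_rel·d = (13)·(16) + (6)·(3) = 226
205·t² − 452·t + 144 = 0  ⇒  m = 226² − 205·144 = 21556
m = 21556 > 0,  v_rel·d = 226 > 0  ⇒  inside

inside=yes margin=21556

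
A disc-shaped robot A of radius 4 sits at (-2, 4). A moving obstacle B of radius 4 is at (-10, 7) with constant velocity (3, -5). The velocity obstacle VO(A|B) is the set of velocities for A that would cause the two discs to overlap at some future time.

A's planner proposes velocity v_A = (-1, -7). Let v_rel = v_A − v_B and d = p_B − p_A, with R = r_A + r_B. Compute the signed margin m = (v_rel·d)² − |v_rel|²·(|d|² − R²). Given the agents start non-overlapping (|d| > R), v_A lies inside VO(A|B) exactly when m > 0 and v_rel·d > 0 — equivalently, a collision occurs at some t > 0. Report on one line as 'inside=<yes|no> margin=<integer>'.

d = (-8, 3),  |d|² = 73;  R = 4+4 = 8,  c = 73−8² = 9
v_rel = (-4, -2),  |v_rel|² = 20;  v_rel·d = (-4)·(-8) + (-2)·(3) = 26
20·t² − 52·t + 9 = 0  ⇒  m = 26² − 20·9 = 496
m = 496 > 0,  v_rel·d = 26 > 0  ⇒  inside

inside=yes margin=496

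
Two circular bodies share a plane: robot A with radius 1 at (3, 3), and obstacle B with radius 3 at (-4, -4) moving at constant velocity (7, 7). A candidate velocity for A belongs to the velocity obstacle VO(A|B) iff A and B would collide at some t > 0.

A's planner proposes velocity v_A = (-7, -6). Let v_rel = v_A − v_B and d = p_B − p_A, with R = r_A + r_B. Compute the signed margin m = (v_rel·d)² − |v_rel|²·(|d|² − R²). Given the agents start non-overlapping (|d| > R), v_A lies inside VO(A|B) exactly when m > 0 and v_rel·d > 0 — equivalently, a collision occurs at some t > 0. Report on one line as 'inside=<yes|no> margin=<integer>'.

d = (-7, -7),  |d|² = 98;  R = 1+3 = 4,  c = 98−4² = 82
v_rel = (-14, -13),  |v_rel|² = 365;  v_rel·d = (-14)·(-7) + (-13)·(-7) = 189
365·t² − 378·t + 82 = 0  ⇒  m = 189² − 365·82 = 5791
m = 5791 > 0,  v_rel·d = 189 > 0  ⇒  inside

inside=yes margin=5791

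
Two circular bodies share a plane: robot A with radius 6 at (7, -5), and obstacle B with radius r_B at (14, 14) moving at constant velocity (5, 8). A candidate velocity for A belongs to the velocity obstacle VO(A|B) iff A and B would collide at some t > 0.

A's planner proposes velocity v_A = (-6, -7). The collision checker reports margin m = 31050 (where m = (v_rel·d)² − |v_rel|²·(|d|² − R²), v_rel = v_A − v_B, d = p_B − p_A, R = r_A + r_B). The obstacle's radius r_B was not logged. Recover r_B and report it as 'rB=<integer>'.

m = 31050
d = (7, 19);  v_rel = (-11, -15),  |v_rel|² = 346
v_rel×d = (-11)·(19) − (-15)·(7) = -104
since m = R²·346 − (-104)²:  R² = (10816 + 31050) / 346 = 121
R = √121 = 11  ⇒  r_B = 11 − 6 = 5

rB=5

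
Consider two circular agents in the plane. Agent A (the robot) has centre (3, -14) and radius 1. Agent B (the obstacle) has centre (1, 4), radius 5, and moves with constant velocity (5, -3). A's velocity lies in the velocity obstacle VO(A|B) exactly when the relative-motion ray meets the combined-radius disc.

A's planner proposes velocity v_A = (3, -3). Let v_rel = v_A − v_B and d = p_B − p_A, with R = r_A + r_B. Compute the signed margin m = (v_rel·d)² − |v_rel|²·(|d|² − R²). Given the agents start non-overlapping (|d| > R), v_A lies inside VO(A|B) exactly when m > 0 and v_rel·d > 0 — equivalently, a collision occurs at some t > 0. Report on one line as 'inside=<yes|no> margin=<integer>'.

d = (-2, 18),  |d|² = 328;  R = 1+5 = 6,  c = 328−6² = 292
v_rel = (-2, 0),  |v_rel|² = 4;  v_rel·d = (-2)·(-2) + (0)·(18) = 4
4·t² − 8·t + 292 = 0  ⇒  m = 4² − 4·292 = -1152
m = -1152 < 0,  v_rel·d = 4 > 0  ⇒  outside

inside=no margin=-1152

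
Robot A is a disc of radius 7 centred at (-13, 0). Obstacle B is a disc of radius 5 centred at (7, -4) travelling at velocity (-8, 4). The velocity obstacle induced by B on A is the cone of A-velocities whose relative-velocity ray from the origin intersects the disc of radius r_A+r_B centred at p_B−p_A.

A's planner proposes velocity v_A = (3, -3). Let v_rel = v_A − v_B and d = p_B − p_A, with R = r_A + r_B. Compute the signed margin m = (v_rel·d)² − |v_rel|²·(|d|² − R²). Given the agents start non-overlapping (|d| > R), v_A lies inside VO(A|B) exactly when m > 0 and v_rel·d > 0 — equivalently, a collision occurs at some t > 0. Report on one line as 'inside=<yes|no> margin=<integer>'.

d = (20, -4),  |d|² = 416;  R = 7+5 = 12,  c = 416−12² = 272
v_rel = (11, -7),  |v_rel|² = 170;  v_rel·d = (11)·(20) + (-7)·(-4) = 248
170·t² − 496·t + 272 = 0  ⇒  m = 248² − 170·272 = 15264
m = 15264 > 0,  v_rel·d = 248 > 0  ⇒  inside

inside=yes margin=15264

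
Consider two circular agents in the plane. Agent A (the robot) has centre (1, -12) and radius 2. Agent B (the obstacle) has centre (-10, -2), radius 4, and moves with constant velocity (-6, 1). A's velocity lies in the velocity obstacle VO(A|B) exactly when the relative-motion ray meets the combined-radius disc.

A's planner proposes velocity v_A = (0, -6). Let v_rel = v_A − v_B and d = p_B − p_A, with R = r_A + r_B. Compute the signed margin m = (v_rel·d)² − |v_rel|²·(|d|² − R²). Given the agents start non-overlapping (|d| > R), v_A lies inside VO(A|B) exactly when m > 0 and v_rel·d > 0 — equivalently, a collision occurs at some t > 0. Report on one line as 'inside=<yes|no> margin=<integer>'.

d = (-11, 10),  |d|² = 221;  R = 2+4 = 6,  c = 221−6² = 185
v_rel = (6, -7),  |v_rel|² = 85;  v_rel·d = (6)·(-11) + (-7)·(10) = -136
85·t² + 272·t + 185 = 0  ⇒  m = (-136)² − 85·185 = 2771
m = 2771 > 0,  v_rel·d = -136 < 0  ⇒  outside

inside=no margin=2771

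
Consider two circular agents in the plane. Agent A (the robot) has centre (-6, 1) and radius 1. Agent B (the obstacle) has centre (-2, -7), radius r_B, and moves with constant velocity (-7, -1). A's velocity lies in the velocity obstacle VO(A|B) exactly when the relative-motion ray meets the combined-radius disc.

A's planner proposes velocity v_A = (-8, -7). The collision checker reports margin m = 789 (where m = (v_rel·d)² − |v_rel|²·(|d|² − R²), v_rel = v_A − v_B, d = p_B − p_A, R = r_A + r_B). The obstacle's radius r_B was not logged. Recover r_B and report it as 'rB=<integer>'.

m = 789
d = (4, -8);  v_rel = (-1, -6),  |v_rel|² = 37
v_rel×d = (-1)·(-8) − (-6)·(4) = 32
since m = R²·37 − 32²:  R² = (1024 + 789) / 37 = 49
R = √49 = 7  ⇒  r_B = 7 − 1 = 6

rB=6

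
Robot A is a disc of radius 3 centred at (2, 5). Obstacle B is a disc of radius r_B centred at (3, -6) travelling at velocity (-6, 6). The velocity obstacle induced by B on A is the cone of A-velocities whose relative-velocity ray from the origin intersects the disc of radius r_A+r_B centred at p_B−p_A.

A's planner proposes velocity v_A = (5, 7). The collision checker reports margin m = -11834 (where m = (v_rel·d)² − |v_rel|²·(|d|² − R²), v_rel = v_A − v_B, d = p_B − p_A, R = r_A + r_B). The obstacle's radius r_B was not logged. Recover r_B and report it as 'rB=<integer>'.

m = -11834
d = (1, -11);  v_rel = (11, 1),  |v_rel|² = 122
v_rel×d = (11)·(-11) − (1)·(1) = -122
since m = R²·122 − (-122)²:  R² = (14884 + -11834) / 122 = 25
R = √25 = 5  ⇒  r_B = 5 − 3 = 2

rB=2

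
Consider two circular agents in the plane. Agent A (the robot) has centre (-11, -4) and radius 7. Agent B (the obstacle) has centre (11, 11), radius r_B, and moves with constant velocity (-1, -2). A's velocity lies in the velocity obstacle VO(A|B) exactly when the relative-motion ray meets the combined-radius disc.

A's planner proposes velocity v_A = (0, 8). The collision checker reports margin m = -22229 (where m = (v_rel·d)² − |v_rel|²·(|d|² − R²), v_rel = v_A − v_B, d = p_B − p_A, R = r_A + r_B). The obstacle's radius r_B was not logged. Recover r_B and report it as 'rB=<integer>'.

m = -22229
d = (22, 15);  v_rel = (1, 10),  |v_rel|² = 101
v_rel×d = (1)·(15) − (10)·(22) = -205
since m = R²·101 − (-205)²:  R² = (42025 + -22229) / 101 = 196
R = √196 = 14  ⇒  r_B = 14 − 7 = 7

rB=7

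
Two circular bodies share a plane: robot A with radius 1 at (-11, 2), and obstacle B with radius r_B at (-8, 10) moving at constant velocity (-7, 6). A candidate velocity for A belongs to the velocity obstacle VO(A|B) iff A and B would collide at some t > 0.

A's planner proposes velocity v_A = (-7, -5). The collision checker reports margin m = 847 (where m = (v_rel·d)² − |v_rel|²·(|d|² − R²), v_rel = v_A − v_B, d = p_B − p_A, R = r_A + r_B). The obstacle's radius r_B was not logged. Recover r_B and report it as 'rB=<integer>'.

m = 847
d = (3, 8);  v_rel = (0, -11),  |v_rel|² = 121
v_rel×d = (0)·(8) − (-11)·(3) = 33
since m = R²·121 − 33²:  R² = (1089 + 847) / 121 = 16
R = √16 = 4  ⇒  r_B = 4 − 1 = 3

rB=3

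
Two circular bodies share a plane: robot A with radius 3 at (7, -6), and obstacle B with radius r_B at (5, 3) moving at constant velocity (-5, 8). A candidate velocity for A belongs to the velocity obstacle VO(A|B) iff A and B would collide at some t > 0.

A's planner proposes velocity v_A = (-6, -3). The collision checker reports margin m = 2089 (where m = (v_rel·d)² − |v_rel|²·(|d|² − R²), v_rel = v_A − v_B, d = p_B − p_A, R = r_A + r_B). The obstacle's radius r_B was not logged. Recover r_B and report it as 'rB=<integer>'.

m = 2089
d = (-2, 9);  v_rel = (-1, -11),  |v_rel|² = 122
v_rel×d = (-1)·(9) − (-11)·(-2) = -31
since m = R²·122 − (-31)²:  R² = (961 + 2089) / 122 = 25
R = √25 = 5  ⇒  r_B = 5 − 3 = 2

rB=2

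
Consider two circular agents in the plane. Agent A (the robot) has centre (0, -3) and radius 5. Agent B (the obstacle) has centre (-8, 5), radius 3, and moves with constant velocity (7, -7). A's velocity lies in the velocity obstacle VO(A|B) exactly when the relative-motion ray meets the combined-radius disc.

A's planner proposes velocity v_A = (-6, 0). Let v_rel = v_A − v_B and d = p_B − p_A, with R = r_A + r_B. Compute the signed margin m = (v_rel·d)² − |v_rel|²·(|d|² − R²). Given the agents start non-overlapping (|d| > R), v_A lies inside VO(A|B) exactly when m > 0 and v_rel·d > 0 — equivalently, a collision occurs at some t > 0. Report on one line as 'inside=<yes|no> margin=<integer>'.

d = (-8, 8),  |d|² = 128;  R = 5+3 = 8,  c = 128−8² = 64
v_rel = (-13, 7),  |v_rel|² = 218;  v_rel·d = (-13)·(-8) + (7)·(8) = 160
218·t² − 320·t + 64 = 0  ⇒  m = 160² − 218·64 = 11648
m = 11648 > 0,  v_rel·d = 160 > 0  ⇒  inside

inside=yes margin=11648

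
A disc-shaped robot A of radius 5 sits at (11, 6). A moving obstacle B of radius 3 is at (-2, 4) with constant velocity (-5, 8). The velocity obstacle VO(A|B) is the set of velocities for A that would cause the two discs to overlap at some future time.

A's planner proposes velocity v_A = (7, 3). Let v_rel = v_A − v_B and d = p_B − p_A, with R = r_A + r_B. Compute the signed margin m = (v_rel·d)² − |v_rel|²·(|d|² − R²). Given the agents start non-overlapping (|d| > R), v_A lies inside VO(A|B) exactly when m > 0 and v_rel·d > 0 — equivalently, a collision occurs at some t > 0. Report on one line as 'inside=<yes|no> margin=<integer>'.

d = (-13, -2),  |d|² = 173;  R = 5+3 = 8,  c = 173−8² = 109
v_rel = (12, -5),  |v_rel|² = 169;  v_rel·d = (12)·(-13) + (-5)·(-2) = -146
169·t² + 292·t + 109 = 0  ⇒  m = (-146)² − 169·109 = 2895
m = 2895 > 0,  v_rel·d = -146 < 0  ⇒  outside

inside=no margin=2895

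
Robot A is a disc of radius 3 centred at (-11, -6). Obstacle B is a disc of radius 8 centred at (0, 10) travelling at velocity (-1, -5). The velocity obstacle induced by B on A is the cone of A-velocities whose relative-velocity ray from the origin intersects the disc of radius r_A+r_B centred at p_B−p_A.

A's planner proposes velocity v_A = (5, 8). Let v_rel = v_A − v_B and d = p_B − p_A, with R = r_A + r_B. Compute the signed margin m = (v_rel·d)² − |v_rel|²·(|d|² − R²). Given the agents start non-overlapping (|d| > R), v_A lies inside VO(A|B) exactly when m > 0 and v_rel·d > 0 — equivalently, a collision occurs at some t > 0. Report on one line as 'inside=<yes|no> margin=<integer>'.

d = (11, 16),  |d|² = 377;  R = 3+8 = 11,  c = 377−11² = 256
v_rel = (6, 13),  |v_rel|² = 205;  v_rel·d = (6)·(11) + (13)·(16) = 274
205·t² − 548·t + 256 = 0  ⇒  m = 274² − 205·256 = 22596
m = 22596 > 0,  v_rel·d = 274 > 0  ⇒  inside

inside=yes margin=22596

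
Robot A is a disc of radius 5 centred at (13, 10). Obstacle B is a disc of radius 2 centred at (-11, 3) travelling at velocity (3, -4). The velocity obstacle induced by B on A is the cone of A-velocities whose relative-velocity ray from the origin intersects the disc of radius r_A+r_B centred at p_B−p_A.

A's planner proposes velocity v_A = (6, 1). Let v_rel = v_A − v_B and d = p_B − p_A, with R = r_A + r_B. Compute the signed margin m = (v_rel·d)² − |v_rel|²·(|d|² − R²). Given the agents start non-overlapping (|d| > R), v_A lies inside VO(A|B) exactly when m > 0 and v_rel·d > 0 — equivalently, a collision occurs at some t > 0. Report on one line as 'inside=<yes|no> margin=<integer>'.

d = (-24, -7),  |d|² = 625;  R = 5+2 = 7,  c = 625−7² = 576
v_rel = (3, 5),  |v_rel|² = 34;  v_rel·d = (3)·(-24) + (5)·(-7) = -107
34·t² + 214·t + 576 = 0  ⇒  m = (-107)² − 34·576 = -8135
m = -8135 < 0,  v_rel·d = -107 < 0  ⇒  outside

inside=no margin=-8135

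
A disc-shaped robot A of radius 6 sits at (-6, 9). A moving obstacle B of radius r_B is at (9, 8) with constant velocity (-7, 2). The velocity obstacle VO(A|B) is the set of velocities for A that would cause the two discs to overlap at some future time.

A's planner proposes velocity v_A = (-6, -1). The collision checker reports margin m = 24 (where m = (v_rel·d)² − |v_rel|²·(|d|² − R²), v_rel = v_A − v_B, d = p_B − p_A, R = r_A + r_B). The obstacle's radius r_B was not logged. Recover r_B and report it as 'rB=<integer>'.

m = 24
d = (15, -1);  v_rel = (1, -3),  |v_rel|² = 10
v_rel×d = (1)·(-1) − (-3)·(15) = 44
since m = R²·10 − 44²:  R² = (1936 + 24) / 10 = 196
R = √196 = 14  ⇒  r_B = 14 − 6 = 8

rB=8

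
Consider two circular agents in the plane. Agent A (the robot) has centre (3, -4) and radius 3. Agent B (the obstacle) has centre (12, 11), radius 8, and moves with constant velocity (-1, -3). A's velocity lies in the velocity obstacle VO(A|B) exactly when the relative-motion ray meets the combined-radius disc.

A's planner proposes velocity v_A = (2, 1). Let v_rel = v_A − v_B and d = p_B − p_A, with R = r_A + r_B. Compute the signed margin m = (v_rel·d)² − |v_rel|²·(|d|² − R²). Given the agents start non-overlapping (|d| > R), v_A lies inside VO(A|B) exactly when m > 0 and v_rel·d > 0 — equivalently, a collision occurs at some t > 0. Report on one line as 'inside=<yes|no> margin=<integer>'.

d = (9, 15),  |d|² = 306;  R = 3+8 = 11,  c = 306−11² = 185
v_rel = (3, 4),  |v_rel|² = 25;  v_rel·d = (3)·(9) + (4)·(15) = 87
25·t² − 174·t + 185 = 0  ⇒  m = 87² − 25·185 = 2944
m = 2944 > 0,  v_rel·d = 87 > 0  ⇒  inside

inside=yes margin=2944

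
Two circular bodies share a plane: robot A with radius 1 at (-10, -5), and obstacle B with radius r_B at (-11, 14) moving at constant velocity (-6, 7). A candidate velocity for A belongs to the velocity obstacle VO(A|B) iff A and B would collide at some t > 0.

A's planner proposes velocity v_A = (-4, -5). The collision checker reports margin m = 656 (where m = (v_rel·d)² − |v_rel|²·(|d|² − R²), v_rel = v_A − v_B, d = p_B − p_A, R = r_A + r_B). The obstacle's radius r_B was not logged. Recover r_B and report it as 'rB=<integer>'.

m = 656
d = (-1, 19);  v_rel = (2, -12),  |v_rel|² = 148
v_rel×d = (2)·(19) − (-12)·(-1) = 26
since m = R²·148 − 26²:  R² = (676 + 656) / 148 = 9
R = √9 = 3  ⇒  r_B = 3 − 1 = 2

rB=2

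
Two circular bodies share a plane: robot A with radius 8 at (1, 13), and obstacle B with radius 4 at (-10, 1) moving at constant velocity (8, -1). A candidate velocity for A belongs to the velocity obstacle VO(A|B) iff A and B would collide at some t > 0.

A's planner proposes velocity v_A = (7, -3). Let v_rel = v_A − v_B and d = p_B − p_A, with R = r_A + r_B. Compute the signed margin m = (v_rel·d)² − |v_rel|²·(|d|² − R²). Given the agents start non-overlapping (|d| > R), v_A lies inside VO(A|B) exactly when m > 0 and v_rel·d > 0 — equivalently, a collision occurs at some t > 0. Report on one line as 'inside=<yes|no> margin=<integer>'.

d = (-11, -12),  |d|² = 265;  R = 8+4 = 12,  c = 265−12² = 121
v_rel = (-1, -2),  |v_rel|² = 5;  v_rel·d = (-1)·(-11) + (-2)·(-12) = 35
5·t² − 70·t + 121 = 0  ⇒  m = 35² − 5·121 = 620
m = 620 > 0,  v_rel·d = 35 > 0  ⇒  inside

inside=yes margin=620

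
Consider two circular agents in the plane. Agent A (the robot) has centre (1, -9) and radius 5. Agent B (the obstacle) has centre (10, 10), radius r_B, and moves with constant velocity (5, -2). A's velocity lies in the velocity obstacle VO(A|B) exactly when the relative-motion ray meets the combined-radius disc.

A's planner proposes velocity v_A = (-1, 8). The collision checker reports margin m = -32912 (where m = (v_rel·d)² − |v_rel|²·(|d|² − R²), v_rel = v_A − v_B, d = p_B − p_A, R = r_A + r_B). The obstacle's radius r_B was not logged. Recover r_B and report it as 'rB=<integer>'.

m = -32912
d = (9, 19);  v_rel = (-6, 10),  |v_rel|² = 136
v_rel×d = (-6)·(19) − (10)·(9) = -204
since m = R²·136 − (-204)²:  R² = (41616 + -32912) / 136 = 64
R = √64 = 8  ⇒  r_B = 8 − 5 = 3

rB=3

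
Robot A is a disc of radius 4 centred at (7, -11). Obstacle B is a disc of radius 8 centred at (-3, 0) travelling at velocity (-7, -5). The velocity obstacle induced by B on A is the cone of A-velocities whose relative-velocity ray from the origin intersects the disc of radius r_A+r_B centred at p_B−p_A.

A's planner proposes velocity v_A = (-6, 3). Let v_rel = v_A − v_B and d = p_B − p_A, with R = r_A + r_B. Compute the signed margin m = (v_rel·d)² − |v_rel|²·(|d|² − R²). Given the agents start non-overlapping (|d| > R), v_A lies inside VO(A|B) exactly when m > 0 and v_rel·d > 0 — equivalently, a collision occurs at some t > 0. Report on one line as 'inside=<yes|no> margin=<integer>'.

d = (-10, 11),  |d|² = 221;  R = 4+8 = 12,  c = 221−12² = 77
v_rel = (1, 8),  |v_rel|² = 65;  v_rel·d = (1)·(-10) + (8)·(11) = 78
65·t² − 156·t + 77 = 0  ⇒  m = 78² − 65·77 = 1079
m = 1079 > 0,  v_rel·d = 78 > 0  ⇒  inside

inside=yes margin=1079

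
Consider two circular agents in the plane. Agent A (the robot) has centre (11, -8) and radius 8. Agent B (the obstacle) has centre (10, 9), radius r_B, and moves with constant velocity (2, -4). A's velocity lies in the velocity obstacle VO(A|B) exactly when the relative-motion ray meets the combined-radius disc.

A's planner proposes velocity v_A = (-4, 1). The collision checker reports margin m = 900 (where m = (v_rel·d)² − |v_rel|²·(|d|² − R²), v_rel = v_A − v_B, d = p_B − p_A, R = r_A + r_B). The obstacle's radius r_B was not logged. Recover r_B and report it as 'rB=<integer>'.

m = 900
d = (-1, 17);  v_rel = (-6, 5),  |v_rel|² = 61
v_rel×d = (-6)·(17) − (5)·(-1) = -97
since m = R²·61 − (-97)²:  R² = (9409 + 900) / 61 = 169
R = √169 = 13  ⇒  r_B = 13 − 8 = 5

rB=5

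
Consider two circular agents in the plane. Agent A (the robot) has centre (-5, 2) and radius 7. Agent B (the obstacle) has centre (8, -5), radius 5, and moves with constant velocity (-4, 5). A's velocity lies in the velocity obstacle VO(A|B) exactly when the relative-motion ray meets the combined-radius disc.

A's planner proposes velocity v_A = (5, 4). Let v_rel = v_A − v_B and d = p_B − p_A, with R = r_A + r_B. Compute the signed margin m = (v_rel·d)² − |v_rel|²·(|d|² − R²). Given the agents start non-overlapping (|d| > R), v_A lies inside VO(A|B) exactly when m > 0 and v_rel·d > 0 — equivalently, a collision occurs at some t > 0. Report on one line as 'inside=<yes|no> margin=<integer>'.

d = (13, -7),  |d|² = 218;  R = 7+5 = 12,  c = 218−12² = 74
v_rel = (9, -1),  |v_rel|² = 82;  v_rel·d = (9)·(13) + (-1)·(-7) = 124
82·t² − 248·t + 74 = 0  ⇒  m = 124² − 82·74 = 9308
m = 9308 > 0,  v_rel·d = 124 > 0  ⇒  inside

inside=yes margin=9308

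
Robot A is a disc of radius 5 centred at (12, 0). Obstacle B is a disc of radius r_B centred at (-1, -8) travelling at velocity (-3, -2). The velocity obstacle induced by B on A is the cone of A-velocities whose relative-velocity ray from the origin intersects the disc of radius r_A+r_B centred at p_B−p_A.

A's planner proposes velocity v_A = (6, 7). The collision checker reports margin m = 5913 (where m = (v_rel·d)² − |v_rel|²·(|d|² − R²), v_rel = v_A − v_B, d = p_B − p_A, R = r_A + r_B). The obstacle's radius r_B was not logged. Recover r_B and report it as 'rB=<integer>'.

m = 5913
d = (-13, -8);  v_rel = (9, 9),  |v_rel|² = 162
v_rel×d = (9)·(-8) − (9)·(-13) = 45
since m = R²·162 − 45²:  R² = (2025 + 5913) / 162 = 49
R = √49 = 7  ⇒  r_B = 7 − 5 = 2

rB=2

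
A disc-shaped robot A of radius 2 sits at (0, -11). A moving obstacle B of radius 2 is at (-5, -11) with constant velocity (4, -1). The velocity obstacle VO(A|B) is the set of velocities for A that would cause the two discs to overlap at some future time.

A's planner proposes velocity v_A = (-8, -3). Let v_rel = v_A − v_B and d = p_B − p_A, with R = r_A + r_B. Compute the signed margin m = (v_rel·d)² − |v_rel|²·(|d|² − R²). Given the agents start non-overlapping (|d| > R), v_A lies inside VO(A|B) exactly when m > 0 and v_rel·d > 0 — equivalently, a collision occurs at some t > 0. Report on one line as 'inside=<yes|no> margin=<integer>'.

d = (-5, 0),  |d|² = 25;  R = 2+2 = 4,  c = 25−4² = 9
v_rel = (-12, -2),  |v_rel|² = 148;  v_rel·d = (-12)·(-5) + (-2)·(0) = 60
148·t² − 120·t + 9 = 0  ⇒  m = 60² − 148·9 = 2268
m = 2268 > 0,  v_rel·d = 60 > 0  ⇒  inside

inside=yes margin=2268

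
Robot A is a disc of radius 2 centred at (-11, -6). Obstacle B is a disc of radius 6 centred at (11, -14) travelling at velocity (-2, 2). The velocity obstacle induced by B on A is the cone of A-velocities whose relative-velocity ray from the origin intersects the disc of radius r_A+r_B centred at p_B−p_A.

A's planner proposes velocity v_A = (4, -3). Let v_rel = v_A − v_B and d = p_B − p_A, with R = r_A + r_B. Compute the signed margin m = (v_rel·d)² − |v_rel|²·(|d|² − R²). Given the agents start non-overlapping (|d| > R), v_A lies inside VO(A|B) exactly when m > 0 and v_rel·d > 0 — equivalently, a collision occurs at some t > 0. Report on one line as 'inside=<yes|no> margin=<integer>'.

d = (22, -8),  |d|² = 548;  R = 2+6 = 8,  c = 548−8² = 484
v_rel = (6, -5),  |v_rel|² = 61;  v_rel·d = (6)·(22) + (-5)·(-8) = 172
61·t² − 344·t + 484 = 0  ⇒  m = 172² − 61·484 = 60
m = 60 > 0,  v_rel·d = 172 > 0  ⇒  inside

inside=yes margin=60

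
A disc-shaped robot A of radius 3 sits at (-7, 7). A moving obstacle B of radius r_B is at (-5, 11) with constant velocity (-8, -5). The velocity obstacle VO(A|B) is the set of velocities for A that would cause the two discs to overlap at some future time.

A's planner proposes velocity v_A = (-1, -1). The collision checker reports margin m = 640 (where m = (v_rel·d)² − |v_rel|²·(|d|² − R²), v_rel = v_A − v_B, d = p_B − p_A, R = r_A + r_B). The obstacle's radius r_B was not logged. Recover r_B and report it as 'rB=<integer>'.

m = 640
d = (2, 4);  v_rel = (7, 4),  |v_rel|² = 65
v_rel×d = (7)·(4) − (4)·(2) = 20
since m = R²·65 − 20²:  R² = (400 + 640) / 65 = 16
R = √16 = 4  ⇒  r_B = 4 − 3 = 1

rB=1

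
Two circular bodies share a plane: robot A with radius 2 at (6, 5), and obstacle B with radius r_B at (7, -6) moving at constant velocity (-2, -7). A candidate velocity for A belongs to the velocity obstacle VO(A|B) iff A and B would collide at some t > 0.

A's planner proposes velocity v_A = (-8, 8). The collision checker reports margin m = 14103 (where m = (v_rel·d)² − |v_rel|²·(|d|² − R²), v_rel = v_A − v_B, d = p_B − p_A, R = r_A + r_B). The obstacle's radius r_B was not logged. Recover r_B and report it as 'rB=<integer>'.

m = 14103
d = (1, -11);  v_rel = (-6, 15),  |v_rel|² = 261
v_rel×d = (-6)·(-11) − (15)·(1) = 51
since m = R²·261 − 51²:  R² = (2601 + 14103) / 261 = 64
R = √64 = 8  ⇒  r_B = 8 − 2 = 6

rB=6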